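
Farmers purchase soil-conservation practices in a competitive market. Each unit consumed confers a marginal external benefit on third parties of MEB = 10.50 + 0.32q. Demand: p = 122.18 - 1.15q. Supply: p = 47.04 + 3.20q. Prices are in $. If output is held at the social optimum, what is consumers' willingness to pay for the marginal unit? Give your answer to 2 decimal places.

P = $97.74

Social marginal benefit = demand + MEB = 132.68 - 0.83q.
Set SMB = MC: 132.68 - 0.83q = 47.04 + 3.20q → q* = 21.2506.
Consumer price on the demand curve at q*: 122.18 − 1.15×21.2506 = 97.7418.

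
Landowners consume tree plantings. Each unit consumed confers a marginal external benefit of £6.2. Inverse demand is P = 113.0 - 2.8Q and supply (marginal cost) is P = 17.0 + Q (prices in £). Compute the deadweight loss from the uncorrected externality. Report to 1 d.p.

Market equilibrium (private): 17.0 + Q = 113.0 - 2.8Q → Q_m = 25.2632.
Social marginal benefit = demand + MEB = 119.2 - 2.8Q.
Set SMB = MC: 119.2 - 2.8Q = 17.0 + Q → Q* = 26.8947.
Height of the DWL triangle at Q_m is SMB(Q_m) − MC(Q_m) = MEB(Q_m) = 6.2000.
DWL = ½ × 1.6315 × 6.2000 = 5.0577.

DWL = £5.1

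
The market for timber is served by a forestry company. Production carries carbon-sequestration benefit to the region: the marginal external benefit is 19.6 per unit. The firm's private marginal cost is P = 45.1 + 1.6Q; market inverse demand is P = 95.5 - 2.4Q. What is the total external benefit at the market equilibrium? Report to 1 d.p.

247.0

Market equilibrium (private): 45.1 + 1.6Q = 95.5 - 2.4Q → Q_m = 12.6000.
Total external benefit = MEB × Q_m = 19.6 × 12.6000 = 246.9600.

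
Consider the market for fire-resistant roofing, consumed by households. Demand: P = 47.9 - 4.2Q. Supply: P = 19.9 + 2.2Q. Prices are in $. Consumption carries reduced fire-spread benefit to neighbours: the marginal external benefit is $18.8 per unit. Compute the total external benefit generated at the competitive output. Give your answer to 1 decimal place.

$82.3

Market equilibrium (private): 19.9 + 2.2Q = 47.9 - 4.2Q → Q_m = 4.3750.
Total external benefit = MEB × Q_m = 18.8 × 4.3750 = 82.2500.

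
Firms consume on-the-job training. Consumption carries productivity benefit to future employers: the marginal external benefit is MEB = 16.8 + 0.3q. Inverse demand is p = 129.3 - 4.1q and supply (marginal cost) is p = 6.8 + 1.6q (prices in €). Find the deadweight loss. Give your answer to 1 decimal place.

Market equilibrium (private): 6.8 + 1.6q = 129.3 - 4.1q → q_m = 21.4912.
Social marginal benefit = demand + MEB = 146.1 - 3.8q.
Set SMB = MC: 146.1 - 3.8q = 6.8 + 1.6q → q* = 25.7963.
The welfare-loss triangle has base |q_m − q*| and height MEB(q_m) (the vertical gap between SMB and MC is zero at q* and MEB at q_m).
DWL = ½ × 4.3051 × 23.2474 = 50.0412.

DWL = €50.0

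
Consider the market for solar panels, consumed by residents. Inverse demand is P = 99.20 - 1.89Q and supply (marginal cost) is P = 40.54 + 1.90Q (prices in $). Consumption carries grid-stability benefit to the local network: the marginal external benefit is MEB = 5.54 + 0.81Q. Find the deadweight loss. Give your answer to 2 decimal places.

Market equilibrium (private): 40.54 + 1.90Q = 99.20 - 1.89Q → Q_m = 15.4776.
Social marginal benefit = demand + MEB = 104.74 - 1.08Q.
Set SMB = MC: 104.74 - 1.08Q = 40.54 + 1.90Q → Q* = 21.5436.
The welfare-loss triangle has base |Q_m − Q*| and height MEB(Q_m) (the vertical gap between SMB and MC is zero at Q* and MEB at Q_m).
DWL = ½ × 6.0660 × 18.0768 = 54.8269.

DWL = $54.83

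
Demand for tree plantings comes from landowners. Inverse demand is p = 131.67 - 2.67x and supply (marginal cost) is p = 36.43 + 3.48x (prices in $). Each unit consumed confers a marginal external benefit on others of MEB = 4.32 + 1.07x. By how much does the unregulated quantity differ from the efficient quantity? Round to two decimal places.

Market equilibrium (private): 36.43 + 3.48x = 131.67 - 2.67x → x_m = 15.4862.
Social marginal benefit = demand + MEB = 135.99 - 1.60x.
Set SMB = MC: 135.99 - 1.60x = 36.43 + 3.48x → x* = 19.5984.
Gap = |15.4862 − 19.5984| = 4.1122.

4.11 units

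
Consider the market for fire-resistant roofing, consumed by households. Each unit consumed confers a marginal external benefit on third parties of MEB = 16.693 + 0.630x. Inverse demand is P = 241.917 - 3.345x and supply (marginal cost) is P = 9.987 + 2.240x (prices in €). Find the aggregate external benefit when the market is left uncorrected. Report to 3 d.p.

€1236.438

Market equilibrium (private): 9.987 + 2.240x = 241.917 - 3.345x → x_m = 41.5273.
Total external benefit = ∫₀^{x_m} (16.693 + 0.630x) dx = 16.693×41.5273 + ½×0.630×41.5273² = 1236.4380.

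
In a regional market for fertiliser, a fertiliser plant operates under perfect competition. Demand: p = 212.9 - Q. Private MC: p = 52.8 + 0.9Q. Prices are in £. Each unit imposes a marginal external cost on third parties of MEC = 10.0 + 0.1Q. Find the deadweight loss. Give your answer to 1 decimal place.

Market equilibrium (private): 52.8 + 0.9Q = 212.9 - Q → Q_m = 84.2632.
Social marginal cost = private MC + MEC = 62.8 + Q.
Set SMC = demand: 62.8 + Q = 212.9 - Q → Q* = 75.0500.
Between Q* and Q_m the wedge SMC − demand runs linearly from 0 to MEC(Q_m), so the loss is a triangle.
DWL = ½ × 9.2132 × 18.4263 = 84.8826.

DWL = £84.9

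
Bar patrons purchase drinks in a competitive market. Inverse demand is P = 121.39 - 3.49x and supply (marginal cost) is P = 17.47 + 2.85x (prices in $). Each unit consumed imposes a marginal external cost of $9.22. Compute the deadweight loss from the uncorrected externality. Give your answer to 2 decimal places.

Market equilibrium (private): 17.47 + 2.85x = 121.39 - 3.49x → x_m = 16.3912.
Social marginal benefit = demand − MEC = 112.17 - 3.49x.
Set SMB = MC: 112.17 - 3.49x = 17.47 + 2.85x → x* = 14.9369.
Height of the DWL triangle at x_m is MC(x_m) − SMB(x_m) = MEC(x_m) = 9.2200.
DWL = ½ × 1.4543 × 9.2200 = 6.7043.

DWL = $6.70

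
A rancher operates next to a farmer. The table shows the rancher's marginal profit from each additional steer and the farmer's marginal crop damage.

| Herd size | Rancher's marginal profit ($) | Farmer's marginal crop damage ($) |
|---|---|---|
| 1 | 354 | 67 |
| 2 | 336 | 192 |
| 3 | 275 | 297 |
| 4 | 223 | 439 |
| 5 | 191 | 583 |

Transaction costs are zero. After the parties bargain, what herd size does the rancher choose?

Bargaining reaches the level where marginal profit last exceeds marginal crop damage.
That holds through level 2 (336 ≥ 192) but not at 3 (275 < 297).

2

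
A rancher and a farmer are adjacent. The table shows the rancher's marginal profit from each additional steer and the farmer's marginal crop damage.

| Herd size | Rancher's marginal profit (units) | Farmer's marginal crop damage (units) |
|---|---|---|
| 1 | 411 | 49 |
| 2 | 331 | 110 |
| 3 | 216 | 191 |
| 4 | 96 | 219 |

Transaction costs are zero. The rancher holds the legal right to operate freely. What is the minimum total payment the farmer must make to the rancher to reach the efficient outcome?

96

Left alone the rancher would choose level 4 (marginal profit stays positive).
Efficient level: k* = 3 (marginal profit ≥ marginal crop damage through 3).
The farmer must at least cover the rancher's forgone profit from cutting 4→3: 96 = 96.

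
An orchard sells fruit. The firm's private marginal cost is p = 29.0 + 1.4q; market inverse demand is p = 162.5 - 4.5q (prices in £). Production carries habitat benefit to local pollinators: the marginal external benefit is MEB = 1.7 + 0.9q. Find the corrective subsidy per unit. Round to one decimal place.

Social marginal cost = private MC − MEB = 27.3 + 0.5q.
Set SMC = demand: 27.3 + 0.5q = 162.5 - 4.5q → q* = 27.0400.
The Pigouvian subsidy equals MEB at q*: 1.7 + 0.9×27.0400 = 26.0360.

subsidy = £26.0 per unit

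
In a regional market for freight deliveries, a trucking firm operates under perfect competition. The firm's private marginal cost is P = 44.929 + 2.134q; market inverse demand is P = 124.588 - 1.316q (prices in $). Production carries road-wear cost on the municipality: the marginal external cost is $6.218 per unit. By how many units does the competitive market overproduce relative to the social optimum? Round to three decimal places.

1.802 units

Market equilibrium (private): 44.929 + 2.134q = 124.588 - 1.316q → q_m = 23.0896.
Social marginal cost = private MC + MEC = 51.147 + 2.134q.
Set SMC = demand: 51.147 + 2.134q = 124.588 - 1.316q → q* = 21.2872.
Gap = |23.0896 − 21.2872| = 1.8024.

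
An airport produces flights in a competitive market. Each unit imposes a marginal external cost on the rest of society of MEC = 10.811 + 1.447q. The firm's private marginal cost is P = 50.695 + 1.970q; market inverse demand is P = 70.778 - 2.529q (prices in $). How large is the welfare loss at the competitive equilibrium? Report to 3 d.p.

Market equilibrium (private): 50.695 + 1.970q = 70.778 - 2.529q → q_m = 4.4639.
Social marginal cost = private MC + MEC = 61.506 + 3.417q.
Set SMC = demand: 61.506 + 3.417q = 70.778 - 2.529q → q* = 1.5594.
The loss is the area between SMC and demand from q* to q_m; with linear curves that's a triangle of height MEC(q_m).
DWL = ½ × 2.9045 × 17.2702 = 25.0806.

DWL = $25.081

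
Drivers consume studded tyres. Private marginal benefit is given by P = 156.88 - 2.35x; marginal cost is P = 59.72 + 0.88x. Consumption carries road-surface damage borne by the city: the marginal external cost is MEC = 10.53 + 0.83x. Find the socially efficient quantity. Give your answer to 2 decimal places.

x* = 21.34

Social marginal benefit = demand − MEC = 146.35 - 3.18x.
Set SMB = MC: 146.35 - 3.18x = 59.72 + 0.88x → x* = 21.3374.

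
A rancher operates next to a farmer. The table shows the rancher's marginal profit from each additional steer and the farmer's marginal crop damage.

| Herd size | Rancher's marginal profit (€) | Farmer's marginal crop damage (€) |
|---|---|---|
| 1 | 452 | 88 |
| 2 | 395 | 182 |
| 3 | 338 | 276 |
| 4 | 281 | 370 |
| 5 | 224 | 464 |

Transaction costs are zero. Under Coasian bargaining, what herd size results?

3

Bargaining reaches the level where marginal profit last exceeds marginal crop damage.
That holds through level 3 (338 ≥ 276) but not at 4 (281 < 370).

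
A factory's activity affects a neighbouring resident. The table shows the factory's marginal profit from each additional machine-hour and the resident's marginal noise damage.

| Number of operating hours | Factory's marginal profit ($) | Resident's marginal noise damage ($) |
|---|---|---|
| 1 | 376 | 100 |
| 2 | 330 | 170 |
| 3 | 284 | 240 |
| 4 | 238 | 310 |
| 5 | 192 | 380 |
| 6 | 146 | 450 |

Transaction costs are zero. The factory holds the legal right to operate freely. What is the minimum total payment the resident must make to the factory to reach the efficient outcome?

Left alone the factory would choose level 6 (marginal profit stays positive).
Efficient level: k* = 3 (marginal profit ≥ marginal noise damage through 3).
The resident must at least cover the factory's forgone profit from cutting 6→3: 238 + 192 + 146 = 576.

$576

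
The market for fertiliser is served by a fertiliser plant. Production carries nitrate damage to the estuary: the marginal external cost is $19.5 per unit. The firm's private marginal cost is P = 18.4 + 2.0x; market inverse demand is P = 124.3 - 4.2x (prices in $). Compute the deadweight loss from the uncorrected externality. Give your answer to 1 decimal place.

Market equilibrium (private): 18.4 + 2.0x = 124.3 - 4.2x → x_m = 17.0806.
Social marginal cost = private MC + MEC = 37.9 + 2.0x.
Set SMC = demand: 37.9 + 2.0x = 124.3 - 4.2x → x* = 13.9355.
The loss is the area between SMC and demand from x* to x_m; with linear curves that's a triangle of height MEC(x_m).
DWL = ½ × 3.1451 × 19.5000 = 30.6647.

DWL = $30.7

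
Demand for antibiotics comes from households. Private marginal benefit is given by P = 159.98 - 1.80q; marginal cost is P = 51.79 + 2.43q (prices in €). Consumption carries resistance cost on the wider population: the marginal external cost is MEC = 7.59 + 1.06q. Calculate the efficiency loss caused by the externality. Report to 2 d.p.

Market equilibrium (private): 51.79 + 2.43q = 159.98 - 1.80q → q_m = 25.5768.
Social marginal benefit = demand − MEC = 152.39 - 2.86q.
Set SMB = MC: 152.39 - 2.86q = 51.79 + 2.43q → q* = 19.0170.
Between q* and q_m the wedge MC − SMB runs linearly from 0 to MEC(q_m), so the loss is a triangle.
DWL = ½ × 6.5598 × 34.7014 = 113.8171.

DWL = €113.82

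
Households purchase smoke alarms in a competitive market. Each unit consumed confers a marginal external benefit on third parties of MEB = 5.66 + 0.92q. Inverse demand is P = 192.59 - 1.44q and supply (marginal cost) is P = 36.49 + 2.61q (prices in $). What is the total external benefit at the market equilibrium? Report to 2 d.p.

Market equilibrium (private): 36.49 + 2.61q = 192.59 - 1.44q → q_m = 38.5432.
Total external benefit = ∫₀^{q_m} (5.66 + 0.92q) dq = 5.66×38.5432 + ½×0.92×38.5432² = 901.5205.

$901.52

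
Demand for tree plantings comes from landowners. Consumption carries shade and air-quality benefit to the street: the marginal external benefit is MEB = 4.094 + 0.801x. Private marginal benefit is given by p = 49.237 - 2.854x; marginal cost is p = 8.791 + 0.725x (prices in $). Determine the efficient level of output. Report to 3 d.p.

x* = 16.033

Social marginal benefit = demand + MEB = 53.331 - 2.053x.
Set SMB = MC: 53.331 - 2.053x = 8.791 + 0.725x → x* = 16.0331.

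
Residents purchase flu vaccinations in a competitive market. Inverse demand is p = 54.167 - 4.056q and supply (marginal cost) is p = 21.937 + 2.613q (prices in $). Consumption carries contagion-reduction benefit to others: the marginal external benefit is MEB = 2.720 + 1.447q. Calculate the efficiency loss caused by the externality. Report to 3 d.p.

Market equilibrium (private): 21.937 + 2.613q = 54.167 - 4.056q → q_m = 4.8328.
Social marginal benefit = demand + MEB = 56.887 - 2.609q.
Set SMB = MC: 56.887 - 2.609q = 21.937 + 2.613q → q* = 6.6928.
The welfare-loss triangle has base |q_m − q*| and height MEB(q_m) (the vertical gap between SMB and MC is zero at q* and MEB at q_m).
DWL = ½ × 1.8600 × 9.7131 = 9.0332.

DWL = $9.033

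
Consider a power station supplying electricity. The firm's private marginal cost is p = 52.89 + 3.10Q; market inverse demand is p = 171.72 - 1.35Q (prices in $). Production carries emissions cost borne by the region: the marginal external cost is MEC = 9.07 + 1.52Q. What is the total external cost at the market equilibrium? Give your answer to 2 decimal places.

$784.13

Market equilibrium (private): 52.89 + 3.10Q = 171.72 - 1.35Q → Q_m = 26.7034.
Total external cost = ∫₀^{Q_m} (9.07 + 1.52Q) dQ = 9.07×26.7034 + ½×1.52×26.7034² = 784.1342.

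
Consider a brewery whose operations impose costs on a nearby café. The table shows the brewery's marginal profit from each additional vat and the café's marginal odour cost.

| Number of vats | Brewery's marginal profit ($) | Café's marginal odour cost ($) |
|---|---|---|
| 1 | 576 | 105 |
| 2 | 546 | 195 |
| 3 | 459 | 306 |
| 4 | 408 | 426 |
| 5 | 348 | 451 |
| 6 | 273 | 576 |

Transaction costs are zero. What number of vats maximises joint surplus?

Bargaining reaches the level where marginal profit last exceeds marginal odour cost.
That holds through level 3 (459 ≥ 306) but not at 4 (408 < 426).

3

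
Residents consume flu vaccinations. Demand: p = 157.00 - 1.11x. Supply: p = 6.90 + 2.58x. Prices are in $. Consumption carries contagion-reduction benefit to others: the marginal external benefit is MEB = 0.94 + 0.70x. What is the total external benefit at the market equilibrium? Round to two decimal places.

$617.37

Market equilibrium (private): 6.90 + 2.58x = 157.00 - 1.11x → x_m = 40.6775.
Total external benefit = ∫₀^{x_m} (0.94 + 0.70x) dx = 0.94×40.6775 + ½×0.70×40.6775² = 617.3675.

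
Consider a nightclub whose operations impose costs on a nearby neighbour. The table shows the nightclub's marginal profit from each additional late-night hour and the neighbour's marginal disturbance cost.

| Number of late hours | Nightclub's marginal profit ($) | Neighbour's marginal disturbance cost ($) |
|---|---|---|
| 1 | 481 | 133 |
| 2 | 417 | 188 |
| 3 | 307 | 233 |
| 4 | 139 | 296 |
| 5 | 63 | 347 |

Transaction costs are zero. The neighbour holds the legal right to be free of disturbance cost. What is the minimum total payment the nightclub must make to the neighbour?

Efficient level: marginal profit ≥ marginal disturbance cost through level 3, so k* = 3.
With the neighbour holding the right, the nightclub must at least compensate total damage at k*: 133 + 188 + 233 = 554.

$554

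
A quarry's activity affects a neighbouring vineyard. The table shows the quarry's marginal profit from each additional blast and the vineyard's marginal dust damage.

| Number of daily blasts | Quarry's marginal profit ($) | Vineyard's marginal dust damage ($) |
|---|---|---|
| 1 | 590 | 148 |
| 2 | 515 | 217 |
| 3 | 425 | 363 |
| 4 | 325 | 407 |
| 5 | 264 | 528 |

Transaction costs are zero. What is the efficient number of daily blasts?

Bargaining reaches the level where marginal profit last exceeds marginal dust damage.
That holds through level 3 (425 ≥ 363) but not at 4 (325 < 407).

3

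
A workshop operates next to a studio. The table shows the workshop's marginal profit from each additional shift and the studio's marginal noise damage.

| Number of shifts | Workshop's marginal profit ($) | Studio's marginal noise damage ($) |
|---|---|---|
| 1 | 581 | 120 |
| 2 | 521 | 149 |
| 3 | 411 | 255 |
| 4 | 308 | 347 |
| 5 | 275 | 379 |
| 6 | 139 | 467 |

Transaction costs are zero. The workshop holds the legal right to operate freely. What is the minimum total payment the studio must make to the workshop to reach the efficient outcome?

$722

Left alone the workshop would choose level 6 (marginal profit stays positive).
Efficient level: k* = 3 (marginal profit ≥ marginal noise damage through 3).
The studio must at least cover the workshop's forgone profit from cutting 6→3: 308 + 275 + 139 = 722.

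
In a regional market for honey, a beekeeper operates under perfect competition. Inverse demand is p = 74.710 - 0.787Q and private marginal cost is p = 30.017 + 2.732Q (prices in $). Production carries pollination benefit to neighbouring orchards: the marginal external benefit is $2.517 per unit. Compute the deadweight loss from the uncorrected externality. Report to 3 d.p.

Market equilibrium (private): 30.017 + 2.732Q = 74.710 - 0.787Q → Q_m = 12.7005.
Social marginal cost = private MC − MEB = 27.500 + 2.732Q.
Set SMC = demand: 27.500 + 2.732Q = 74.710 - 0.787Q → Q* = 13.4157.
Between Q* and Q_m the wedge demand − SMC runs linearly from 0 to MEB(Q_m), so the loss is a triangle.
DWL = ½ × 0.7152 × 2.5170 = 0.9001.

DWL = $0.900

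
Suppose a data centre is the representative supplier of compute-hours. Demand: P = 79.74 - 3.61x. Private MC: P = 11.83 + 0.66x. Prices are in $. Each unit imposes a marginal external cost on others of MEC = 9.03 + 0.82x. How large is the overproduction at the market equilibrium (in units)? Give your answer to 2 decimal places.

Market equilibrium (private): 11.83 + 0.66x = 79.74 - 3.61x → x_m = 15.9040.
Social marginal cost = private MC + MEC = 20.86 + 1.48x.
Set SMC = demand: 20.86 + 1.48x = 79.74 - 3.61x → x* = 11.5678.
Gap = |15.9040 − 11.5678| = 4.3362.

4.34 units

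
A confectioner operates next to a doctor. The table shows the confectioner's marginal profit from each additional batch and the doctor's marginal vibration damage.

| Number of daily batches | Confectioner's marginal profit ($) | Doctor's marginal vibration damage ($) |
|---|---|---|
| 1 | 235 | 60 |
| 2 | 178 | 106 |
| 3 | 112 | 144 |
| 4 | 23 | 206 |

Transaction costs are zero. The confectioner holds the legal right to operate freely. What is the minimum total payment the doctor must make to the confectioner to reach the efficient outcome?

$135

Left alone the confectioner would choose level 4 (marginal profit stays positive).
Efficient level: k* = 2 (marginal profit ≥ marginal vibration damage through 2).
The doctor must at least cover the confectioner's forgone profit from cutting 4→2: 112 + 23 = 135.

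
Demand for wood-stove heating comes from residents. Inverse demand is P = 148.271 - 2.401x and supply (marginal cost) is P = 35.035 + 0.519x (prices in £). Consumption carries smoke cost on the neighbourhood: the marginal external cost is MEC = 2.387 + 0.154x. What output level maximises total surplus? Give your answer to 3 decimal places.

x* = 36.060

Social marginal benefit = demand − MEC = 145.884 - 2.555x.
Set SMB = MC: 145.884 - 2.555x = 35.035 + 0.519x → x* = 36.0602.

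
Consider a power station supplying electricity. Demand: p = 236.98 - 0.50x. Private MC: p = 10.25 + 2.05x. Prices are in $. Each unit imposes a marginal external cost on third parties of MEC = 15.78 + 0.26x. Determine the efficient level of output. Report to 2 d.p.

Social marginal cost = private MC + MEC = 26.03 + 2.31x.
Set SMC = demand: 26.03 + 2.31x = 236.98 - 0.50x → x* = 75.0712.

x* = 75.07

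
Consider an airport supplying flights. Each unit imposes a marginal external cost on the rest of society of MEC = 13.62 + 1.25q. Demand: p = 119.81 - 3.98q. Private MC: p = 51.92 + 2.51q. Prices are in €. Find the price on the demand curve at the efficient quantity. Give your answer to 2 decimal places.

Social marginal cost = private MC + MEC = 65.54 + 3.76q.
Set SMC = demand: 65.54 + 3.76q = 119.81 - 3.98q → q* = 7.0116.
Consumer price on the demand curve at q*: 119.81 − 3.98×7.0116 = 91.9038.

P = €91.90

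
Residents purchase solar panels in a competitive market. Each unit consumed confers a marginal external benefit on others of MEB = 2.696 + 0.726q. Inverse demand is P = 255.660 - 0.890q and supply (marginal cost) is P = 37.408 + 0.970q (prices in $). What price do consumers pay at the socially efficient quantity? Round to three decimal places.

P = $82.253

Social marginal benefit = demand + MEB = 258.356 - 0.164q.
Set SMB = MC: 258.356 - 0.164q = 37.408 + 0.970q → q* = 194.8395.
Consumer price on the demand curve at q*: 255.660 − 0.890×194.8395 = 82.2528.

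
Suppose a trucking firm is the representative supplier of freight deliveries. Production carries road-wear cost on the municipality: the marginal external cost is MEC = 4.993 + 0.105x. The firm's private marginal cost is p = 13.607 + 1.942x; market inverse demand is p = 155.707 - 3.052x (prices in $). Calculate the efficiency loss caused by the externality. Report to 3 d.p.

DWL = $6.245

Market equilibrium (private): 13.607 + 1.942x = 155.707 - 3.052x → x_m = 28.4541.
Social marginal cost = private MC + MEC = 18.600 + 2.047x.
Set SMC = demand: 18.600 + 2.047x = 155.707 - 3.052x → x* = 26.8890.
Height of the DWL triangle at x_m is SMC(x_m) − demand(x_m) = MEC(x_m) = 7.9807.
DWL = ½ × 1.5651 × 7.9807 = 6.2453.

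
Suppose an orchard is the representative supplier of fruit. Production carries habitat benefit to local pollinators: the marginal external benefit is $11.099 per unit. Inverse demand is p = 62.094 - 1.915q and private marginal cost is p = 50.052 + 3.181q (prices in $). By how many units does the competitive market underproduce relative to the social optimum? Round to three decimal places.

Market equilibrium (private): 50.052 + 3.181q = 62.094 - 1.915q → q_m = 2.3630.
Social marginal cost = private MC − MEB = 38.953 + 3.181q.
Set SMC = demand: 38.953 + 3.181q = 62.094 - 1.915q → q* = 4.5410.
Gap = |2.3630 − 4.5410| = 2.1780.

2.178 units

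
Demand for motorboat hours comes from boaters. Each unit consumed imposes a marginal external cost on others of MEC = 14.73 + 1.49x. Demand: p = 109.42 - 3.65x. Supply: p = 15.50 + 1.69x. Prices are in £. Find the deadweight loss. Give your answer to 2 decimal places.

Market equilibrium (private): 15.50 + 1.69x = 109.42 - 3.65x → x_m = 17.5880.
Social marginal benefit = demand − MEC = 94.69 - 5.14x.
Set SMB = MC: 94.69 - 5.14x = 15.50 + 1.69x → x* = 11.5944.
Between x* and x_m the wedge MC − SMB runs linearly from 0 to MEC(x_m), so the loss is a triangle.
DWL = ½ × 5.9936 × 40.9361 = 122.6773.

DWL = £122.68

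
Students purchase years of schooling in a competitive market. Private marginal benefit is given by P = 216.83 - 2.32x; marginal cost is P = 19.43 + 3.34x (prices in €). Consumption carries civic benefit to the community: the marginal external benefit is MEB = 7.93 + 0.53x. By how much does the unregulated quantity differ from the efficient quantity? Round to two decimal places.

5.15 units

Market equilibrium (private): 19.43 + 3.34x = 216.83 - 2.32x → x_m = 34.8763.
Social marginal benefit = demand + MEB = 224.76 - 1.79x.
Set SMB = MC: 224.76 - 1.79x = 19.43 + 3.34x → x* = 40.0253.
Gap = |34.8763 − 40.0253| = 5.1490.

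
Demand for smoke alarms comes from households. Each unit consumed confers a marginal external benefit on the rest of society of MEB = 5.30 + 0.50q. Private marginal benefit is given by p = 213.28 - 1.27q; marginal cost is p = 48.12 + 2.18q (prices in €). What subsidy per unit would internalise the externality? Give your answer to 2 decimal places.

subsidy = €34.19 per unit

Social marginal benefit = demand + MEB = 218.58 - 0.77q.
Set SMB = MC: 218.58 - 0.77q = 48.12 + 2.18q → q* = 57.7831.
The Pigouvian subsidy equals MEB at q*: 5.30 + 0.50×57.7831 = 34.1916.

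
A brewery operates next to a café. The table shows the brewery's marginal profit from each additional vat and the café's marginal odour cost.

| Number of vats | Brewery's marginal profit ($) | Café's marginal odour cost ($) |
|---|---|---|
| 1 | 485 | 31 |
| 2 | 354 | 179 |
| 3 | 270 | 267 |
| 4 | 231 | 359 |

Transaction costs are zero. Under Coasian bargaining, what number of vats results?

3

Bargaining reaches the level where marginal profit last exceeds marginal odour cost.
That holds through level 3 (270 ≥ 267) but not at 4 (231 < 359).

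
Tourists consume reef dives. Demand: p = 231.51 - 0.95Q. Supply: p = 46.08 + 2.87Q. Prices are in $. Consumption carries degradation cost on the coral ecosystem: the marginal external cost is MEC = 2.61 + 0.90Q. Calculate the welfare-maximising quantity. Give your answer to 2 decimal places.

Q* = 38.73

Social marginal benefit = demand − MEC = 228.90 - 1.85Q.
Set SMB = MC: 228.90 - 1.85Q = 46.08 + 2.87Q → Q* = 38.7331.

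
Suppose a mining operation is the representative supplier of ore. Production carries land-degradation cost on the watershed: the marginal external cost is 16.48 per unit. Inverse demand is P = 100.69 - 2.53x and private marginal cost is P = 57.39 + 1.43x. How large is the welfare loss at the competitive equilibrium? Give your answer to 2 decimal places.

Market equilibrium (private): 57.39 + 1.43x = 100.69 - 2.53x → x_m = 10.9343.
Social marginal cost = private MC + MEC = 73.87 + 1.43x.
Set SMC = demand: 73.87 + 1.43x = 100.69 - 2.53x → x* = 6.7727.
Height of the DWL triangle at x_m is SMC(x_m) − demand(x_m) = MEC(x_m) = 16.4800.
DWL = ½ × 4.1616 × 16.4800 = 34.2916.

DWL = 34.29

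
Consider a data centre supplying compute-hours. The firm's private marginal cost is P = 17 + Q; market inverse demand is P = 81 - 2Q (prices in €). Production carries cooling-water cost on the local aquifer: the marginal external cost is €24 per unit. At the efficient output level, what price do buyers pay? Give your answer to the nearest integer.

Social marginal cost = private MC + MEC = 41 + Q.
Set SMC = demand: 41 + Q = 81 - 2Q → Q* = 13.3333.
Consumer price on the demand curve at Q*: 81 − 2×13.3333 = 54.3334.

P = €54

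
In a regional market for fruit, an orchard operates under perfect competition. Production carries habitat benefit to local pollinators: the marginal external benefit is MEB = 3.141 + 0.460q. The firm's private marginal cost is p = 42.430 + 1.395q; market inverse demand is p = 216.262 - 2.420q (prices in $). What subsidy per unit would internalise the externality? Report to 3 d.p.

subsidy = $27.406 per unit

Social marginal cost = private MC − MEB = 39.289 + 0.935q.
Set SMC = demand: 39.289 + 0.935q = 216.262 - 2.420q → q* = 52.7490.
The Pigouvian subsidy equals MEB at q*: 3.141 + 0.460×52.7490 = 27.4055.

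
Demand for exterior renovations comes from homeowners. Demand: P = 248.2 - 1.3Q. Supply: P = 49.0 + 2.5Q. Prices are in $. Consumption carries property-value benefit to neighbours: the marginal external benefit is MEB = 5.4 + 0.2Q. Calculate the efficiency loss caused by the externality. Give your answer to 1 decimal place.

Market equilibrium (private): 49.0 + 2.5Q = 248.2 - 1.3Q → Q_m = 52.4211.
Social marginal benefit = demand + MEB = 253.6 - 1.1Q.
Set SMB = MC: 253.6 - 1.1Q = 49.0 + 2.5Q → Q* = 56.8333.
Between Q* and Q_m the wedge SMB − MC runs linearly from 0 to MEB(Q_m), so the loss is a triangle.
DWL = ½ × 4.4122 × 15.8842 = 35.0421.

DWL = $35.0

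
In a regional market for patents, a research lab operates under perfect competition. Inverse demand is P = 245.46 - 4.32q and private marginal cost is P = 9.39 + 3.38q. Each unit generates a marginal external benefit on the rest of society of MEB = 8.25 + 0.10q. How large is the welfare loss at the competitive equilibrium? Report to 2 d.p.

Market equilibrium (private): 9.39 + 3.38q = 245.46 - 4.32q → q_m = 30.6584.
Social marginal cost = private MC − MEB = 1.14 + 3.28q.
Set SMC = demand: 1.14 + 3.28q = 245.46 - 4.32q → q* = 32.1474.
Between q* and q_m the wedge demand − SMC runs linearly from 0 to MEB(q_m), so the loss is a triangle.
DWL = ½ × 1.4890 × 11.3158 = 8.4246.

DWL = 8.42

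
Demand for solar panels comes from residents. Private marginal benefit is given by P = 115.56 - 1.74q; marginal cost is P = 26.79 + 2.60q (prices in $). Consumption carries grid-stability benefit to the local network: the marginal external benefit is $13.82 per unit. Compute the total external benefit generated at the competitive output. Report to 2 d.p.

$282.67

Market equilibrium (private): 26.79 + 2.60q = 115.56 - 1.74q → q_m = 20.4539.
Total external benefit = MEB × q_m = 13.82 × 20.4539 = 282.6729.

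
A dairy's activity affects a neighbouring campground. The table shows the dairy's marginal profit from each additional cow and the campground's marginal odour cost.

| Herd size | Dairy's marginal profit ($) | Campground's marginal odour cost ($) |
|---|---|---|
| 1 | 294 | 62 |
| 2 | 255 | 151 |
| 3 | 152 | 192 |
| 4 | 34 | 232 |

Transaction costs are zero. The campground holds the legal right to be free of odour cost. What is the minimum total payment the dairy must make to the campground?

Efficient level: marginal profit ≥ marginal odour cost through level 2, so k* = 2.
With the campground holding the right, the dairy must at least compensate total damage at k*: 62 + 151 = 213.

$213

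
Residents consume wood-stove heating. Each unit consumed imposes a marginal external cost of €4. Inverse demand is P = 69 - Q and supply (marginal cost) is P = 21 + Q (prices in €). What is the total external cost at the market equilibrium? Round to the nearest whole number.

€96

Market equilibrium (private): 21 + Q = 69 - Q → Q_m = 24.0000.
Total external cost = MEC × Q_m = 4 × 24.0000 = 96.0000.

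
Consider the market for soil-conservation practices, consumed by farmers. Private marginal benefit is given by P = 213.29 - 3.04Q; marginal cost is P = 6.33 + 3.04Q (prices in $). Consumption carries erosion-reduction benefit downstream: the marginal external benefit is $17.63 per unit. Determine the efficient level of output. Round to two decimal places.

Q* = 36.94

Social marginal benefit = demand + MEB = 230.92 - 3.04Q.
Set SMB = MC: 230.92 - 3.04Q = 6.33 + 3.04Q → Q* = 36.9391.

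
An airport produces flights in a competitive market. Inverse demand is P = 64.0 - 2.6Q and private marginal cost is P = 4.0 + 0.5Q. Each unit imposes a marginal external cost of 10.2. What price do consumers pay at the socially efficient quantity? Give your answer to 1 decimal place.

Social marginal cost = private MC + MEC = 14.2 + 0.5Q.
Set SMC = demand: 14.2 + 0.5Q = 64.0 - 2.6Q → Q* = 16.0645.
Consumer price on the demand curve at Q*: 64.0 − 2.6×16.0645 = 22.2323.

P = 22.2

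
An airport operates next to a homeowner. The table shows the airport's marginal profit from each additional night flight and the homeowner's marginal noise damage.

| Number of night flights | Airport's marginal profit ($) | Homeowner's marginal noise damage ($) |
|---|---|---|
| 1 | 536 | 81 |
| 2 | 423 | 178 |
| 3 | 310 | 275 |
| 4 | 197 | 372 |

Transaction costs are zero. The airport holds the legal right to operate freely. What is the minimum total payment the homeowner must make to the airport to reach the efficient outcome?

Left alone the airport would choose level 4 (marginal profit stays positive).
Efficient level: k* = 3 (marginal profit ≥ marginal noise damage through 3).
The homeowner must at least cover the airport's forgone profit from cutting 4→3: 197 = 197.

$197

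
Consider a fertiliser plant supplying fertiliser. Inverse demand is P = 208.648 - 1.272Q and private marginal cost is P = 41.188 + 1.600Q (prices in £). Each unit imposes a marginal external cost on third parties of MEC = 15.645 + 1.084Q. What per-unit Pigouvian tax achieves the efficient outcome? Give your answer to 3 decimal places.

tax = £57.244 per unit

Social marginal cost = private MC + MEC = 56.833 + 2.684Q.
Set SMC = demand: 56.833 + 2.684Q = 208.648 - 1.272Q → Q* = 38.3759.
The Pigouvian tax equals MEC at Q*: 15.645 + 1.084×38.3759 = 57.2445.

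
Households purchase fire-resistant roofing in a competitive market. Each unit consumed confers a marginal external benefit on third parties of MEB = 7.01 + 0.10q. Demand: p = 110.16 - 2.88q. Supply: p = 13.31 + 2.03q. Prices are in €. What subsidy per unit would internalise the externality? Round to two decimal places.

subsidy = €9.17 per unit

Social marginal benefit = demand + MEB = 117.17 - 2.78q.
Set SMB = MC: 117.17 - 2.78q = 13.31 + 2.03q → q* = 21.5925.
The Pigouvian subsidy equals MEB at q*: 7.01 + 0.10×21.5925 = 9.1693.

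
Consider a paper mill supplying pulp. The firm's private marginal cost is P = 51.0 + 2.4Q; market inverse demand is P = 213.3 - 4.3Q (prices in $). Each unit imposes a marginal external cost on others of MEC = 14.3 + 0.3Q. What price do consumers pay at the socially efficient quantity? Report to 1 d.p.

P = $122.4

Social marginal cost = private MC + MEC = 65.3 + 2.7Q.
Set SMC = demand: 65.3 + 2.7Q = 213.3 - 4.3Q → Q* = 21.1429.
Consumer price on the demand curve at Q*: 213.3 − 4.3×21.1429 = 122.3855.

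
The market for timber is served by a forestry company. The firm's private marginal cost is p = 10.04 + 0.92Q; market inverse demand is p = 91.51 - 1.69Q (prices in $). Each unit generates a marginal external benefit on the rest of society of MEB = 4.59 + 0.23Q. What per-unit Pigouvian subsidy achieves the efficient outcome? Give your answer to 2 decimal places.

subsidy = $12.91 per unit

Social marginal cost = private MC − MEB = 5.45 + 0.69Q.
Set SMC = demand: 5.45 + 0.69Q = 91.51 - 1.69Q → Q* = 36.1597.
The Pigouvian subsidy equals MEB at Q*: 4.59 + 0.23×36.1597 = 12.9067.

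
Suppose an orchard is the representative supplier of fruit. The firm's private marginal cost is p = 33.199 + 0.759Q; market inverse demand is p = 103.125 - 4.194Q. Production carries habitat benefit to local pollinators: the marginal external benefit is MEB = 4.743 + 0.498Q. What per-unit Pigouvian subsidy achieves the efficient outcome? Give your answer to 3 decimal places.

Social marginal cost = private MC − MEB = 28.456 + 0.261Q.
Set SMC = demand: 28.456 + 0.261Q = 103.125 - 4.194Q → Q* = 16.7607.
The Pigouvian subsidy equals MEB at Q*: 4.743 + 0.498×16.7607 = 13.0898.

subsidy = 13.090 per unit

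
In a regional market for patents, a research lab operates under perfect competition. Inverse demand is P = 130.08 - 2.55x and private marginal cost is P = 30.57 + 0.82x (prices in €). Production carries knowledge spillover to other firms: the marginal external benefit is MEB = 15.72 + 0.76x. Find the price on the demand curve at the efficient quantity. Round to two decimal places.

Social marginal cost = private MC − MEB = 14.85 + 0.06x.
Set SMC = demand: 14.85 + 0.06x = 130.08 - 2.55x → x* = 44.1494.
Consumer price on the demand curve at x*: 130.08 − 2.55×44.1494 = 17.4990.

P = €17.50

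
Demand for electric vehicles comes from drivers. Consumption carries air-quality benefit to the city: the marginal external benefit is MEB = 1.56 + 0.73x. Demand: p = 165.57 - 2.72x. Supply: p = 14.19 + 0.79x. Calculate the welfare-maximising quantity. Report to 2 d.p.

Social marginal benefit = demand + MEB = 167.13 - 1.99x.
Set SMB = MC: 167.13 - 1.99x = 14.19 + 0.79x → x* = 55.0144.

x* = 55.01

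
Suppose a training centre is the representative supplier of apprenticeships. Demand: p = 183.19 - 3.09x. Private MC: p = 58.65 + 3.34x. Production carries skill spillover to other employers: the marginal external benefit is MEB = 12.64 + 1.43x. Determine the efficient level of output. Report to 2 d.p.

Social marginal cost = private MC − MEB = 46.01 + 1.91x.
Set SMC = demand: 46.01 + 1.91x = 183.19 - 3.09x → x* = 27.4360.

x* = 27.44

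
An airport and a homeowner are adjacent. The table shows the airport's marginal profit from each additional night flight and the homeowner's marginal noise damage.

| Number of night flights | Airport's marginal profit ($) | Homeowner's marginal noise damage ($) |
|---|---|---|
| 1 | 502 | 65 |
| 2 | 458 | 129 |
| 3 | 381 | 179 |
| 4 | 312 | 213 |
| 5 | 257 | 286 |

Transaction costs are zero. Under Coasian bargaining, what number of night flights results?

Bargaining reaches the level where marginal profit last exceeds marginal noise damage.
That holds through level 4 (312 ≥ 213) but not at 5 (257 < 286).

4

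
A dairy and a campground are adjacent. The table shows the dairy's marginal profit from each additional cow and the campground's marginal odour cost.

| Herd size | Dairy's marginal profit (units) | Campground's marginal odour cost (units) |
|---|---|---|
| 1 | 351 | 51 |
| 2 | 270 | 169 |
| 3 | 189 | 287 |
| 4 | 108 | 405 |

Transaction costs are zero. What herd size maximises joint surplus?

Bargaining reaches the level where marginal profit last exceeds marginal odour cost.
That holds through level 2 (270 ≥ 169) but not at 3 (189 < 287).

2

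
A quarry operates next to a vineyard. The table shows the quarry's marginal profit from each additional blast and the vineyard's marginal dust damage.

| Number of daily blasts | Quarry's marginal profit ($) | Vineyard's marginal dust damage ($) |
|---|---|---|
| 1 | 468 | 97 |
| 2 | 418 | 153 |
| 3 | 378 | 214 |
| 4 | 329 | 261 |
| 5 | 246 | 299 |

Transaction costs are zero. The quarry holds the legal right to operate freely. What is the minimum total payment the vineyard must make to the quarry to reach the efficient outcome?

$246

Left alone the quarry would choose level 5 (marginal profit stays positive).
Efficient level: k* = 4 (marginal profit ≥ marginal dust damage through 4).
The vineyard must at least cover the quarry's forgone profit from cutting 5→4: 246 = 246.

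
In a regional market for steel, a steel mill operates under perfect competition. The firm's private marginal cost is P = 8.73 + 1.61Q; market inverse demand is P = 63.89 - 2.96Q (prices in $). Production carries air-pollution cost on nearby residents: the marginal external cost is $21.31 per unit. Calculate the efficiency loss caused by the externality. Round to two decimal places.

Market equilibrium (private): 8.73 + 1.61Q = 63.89 - 2.96Q → Q_m = 12.0700.
Social marginal cost = private MC + MEC = 30.04 + 1.61Q.
Set SMC = demand: 30.04 + 1.61Q = 63.89 - 2.96Q → Q* = 7.4070.
The welfare-loss triangle has base |Q_m − Q*| and height MEC(Q_m) (the vertical gap between SMC and demand is zero at Q* and MEC at Q_m).
DWL = ½ × 4.6630 × 21.3100 = 49.6843.

DWL = $49.68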